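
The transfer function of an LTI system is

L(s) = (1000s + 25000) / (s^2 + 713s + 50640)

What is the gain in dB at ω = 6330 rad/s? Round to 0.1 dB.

Substitute s = j6330:
Numerator: 1000(j6330) + 25000 = 25000 + j6330000
Denominator: (j6330)^2 + 713(j6330) + 50640 = -40018260 + j4513290
|N| = √(25000² + 6330000²) ≈ 6.33e+06, ∠N ≈ 89.77°
|D| = √(40018260² + 4513290²) ≈ 4.0272e+07, ∠D ≈ 173.57°
|L| = 6.33e+06 / 4.0272e+07 ≈ 0.15718
Gain = 20 log₁₀(0.15718) ≈ -16.07 dB

-16.1 dB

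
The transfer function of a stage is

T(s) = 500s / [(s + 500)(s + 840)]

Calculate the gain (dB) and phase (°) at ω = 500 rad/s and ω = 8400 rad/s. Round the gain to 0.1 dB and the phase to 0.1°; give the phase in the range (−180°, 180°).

ω = 500: -8.8 dB, 14.2°; ω = 8400: -24.6 dB, -80.9°

At s = jω = j500:
zero at origin: s = j500 → |·| = 500, ∠ = 90.00°
pole (s+500): 500 + j500 → |·| = √(500²+500²) = √500000 ≈ 707.11, ∠ = arctan(500/500) ≈ 45.00°
pole (s+840): 840 + j500 → |·| = √(840²+500²) = √955600 ≈ 977.55, ∠ = arctan(500/840) ≈ 30.76°
|T| = 500 · 500 / 6.9124e+05 ≈ 0.36167
Gain = 20 log₁₀(0.36167) ≈ -8.83 dB
∠T = 90.00° − 75.76° = 14.24°

At s = jω = j8400:
zero at origin: s = j8400 → |·| = 8400, ∠ = 90.00°
pole (s+500): 500 + j8400 → |·| = √(500²+8400²) = √70810000 ≈ 8414.9, ∠ = arctan(8400/500) ≈ 86.59°
pole (s+840): 840 + j8400 → |·| = √(840²+8400²) = √71265600 ≈ 8441.9, ∠ = arctan(8400/840) ≈ 84.29°
|T| = 500 · 8400 / 7.1038e+07 ≈ 0.059123
Gain = 20 log₁₀(0.059123) ≈ -24.56 dB
∠T = 90.00° − 170.88° = -80.88°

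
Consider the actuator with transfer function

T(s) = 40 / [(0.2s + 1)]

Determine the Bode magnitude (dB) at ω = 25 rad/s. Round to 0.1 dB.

At ω = 25 rad/s:
pole (1 + j25·0.2) = 1 + j5 → |·| ≈ 5.099, ∠ ≈ 78.69°
|T| = 40 · 1 / (5.099) ≈ 7.8447
Gain = 20 log₁₀(7.8447) ≈ 17.89 dB

17.9 dB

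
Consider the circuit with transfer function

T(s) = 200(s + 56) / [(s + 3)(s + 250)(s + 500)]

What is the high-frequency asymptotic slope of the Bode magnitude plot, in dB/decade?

Each pole contributes −20 dB/decade at high frequency; each zero contributes +20 dB/decade.
Net: 1 zero(s) − 3 pole(s) → -40 dB/decade.

-40 dB/decade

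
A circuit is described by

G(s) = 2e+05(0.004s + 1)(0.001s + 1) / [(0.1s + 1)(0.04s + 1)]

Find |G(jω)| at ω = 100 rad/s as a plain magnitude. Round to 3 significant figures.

At ω = 100 rad/s:
zero (1 + j100·0.004) = 1 + j0.4 → |·| ≈ 1.077, ∠ ≈ 21.80°
zero (1 + j100·0.001) = 1 + j0.1 → |·| ≈ 1.005, ∠ ≈ 5.71°
pole (1 + j100·0.1) = 1 + j10 → |·| ≈ 10.05, ∠ ≈ 84.29°
pole (1 + j100·0.04) = 1 + j4 → |·| ≈ 4.1231, ∠ ≈ 75.96°
|G| = 2e+05 · 1.077 · 1.005 / (10.05 · 4.1231) ≈ 5224.2

5.22e+03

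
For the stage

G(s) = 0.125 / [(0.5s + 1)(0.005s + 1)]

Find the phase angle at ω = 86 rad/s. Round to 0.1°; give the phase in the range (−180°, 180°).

-111.9°

At ω = 86 rad/s:
pole (1 + j86·0.5) = 1 + j43 → |·| ≈ 43.012, ∠ ≈ 88.67°
pole (1 + j86·0.005) = 1 + j0.43 → |·| ≈ 1.0885, ∠ ≈ 23.27°
∠G = (0°) − (88.67° + 23.27°) = -111.94°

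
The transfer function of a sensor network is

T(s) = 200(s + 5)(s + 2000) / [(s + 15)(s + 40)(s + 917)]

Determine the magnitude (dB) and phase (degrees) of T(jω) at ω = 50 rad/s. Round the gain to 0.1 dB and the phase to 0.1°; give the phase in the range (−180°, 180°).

16.3 dB, -42.0°

At s = jω = j50:
zero (s+5): 5 + j50 → |·| = √(5²+50²) = √2525 ≈ 50.249, ∠ = arctan(50/5) ≈ 84.29°
zero (s+2000): 2000 + j50 → |·| = √(2000²+50²) = √4002500 ≈ 2000.6, ∠ = arctan(50/2000) ≈ 1.43°
pole (s+15): 15 + j50 → |·| = √(15²+50²) = √2725 ≈ 52.202, ∠ = arctan(50/15) ≈ 73.30°
pole (s+40): 40 + j50 → |·| = √(40²+50²) = √4100 ≈ 64.031, ∠ = arctan(50/40) ≈ 51.34°
pole (s+917): 917 + j50 → |·| = √(917²+50²) = √843389 ≈ 918.36, ∠ = arctan(50/917) ≈ 3.12°
|T| = 200 · 1.0053e+05 / 3.0697e+06 ≈ 6.5498
Gain = 20 log₁₀(6.5498) ≈ 16.32 dB
∠T = 85.72° − 127.76° = -42.04°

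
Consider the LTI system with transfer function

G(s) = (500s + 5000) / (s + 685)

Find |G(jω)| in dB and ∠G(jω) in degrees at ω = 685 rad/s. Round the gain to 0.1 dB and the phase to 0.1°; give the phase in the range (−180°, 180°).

51.0 dB, 44.2°

Substitute s = j685:
Numerator: 500(j685) + 5000 = 5000 + j342500
Denominator: (j685) + 685 = 685 + j685
|N| = √(5000² + 342500²) ≈ 3.4254e+05, ∠N ≈ 89.16°
|D| = √(685² + 685²) ≈ 968.74, ∠D ≈ 45.00°
|G| = 3.4254e+05 / 968.74 ≈ 353.59
Gain = 20 log₁₀(353.59) ≈ 50.97 dB
∠G = 89.16° − 45.00° = 44.16°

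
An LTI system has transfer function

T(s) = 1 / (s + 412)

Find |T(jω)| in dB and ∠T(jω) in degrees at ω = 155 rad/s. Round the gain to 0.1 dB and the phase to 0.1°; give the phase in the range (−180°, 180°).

Substitute s = j155:
Numerator: 1 = 1 + j0
Denominator: (j155) + 412 = 412 + j155
|N| = √(1² + 0²) ≈ 1, ∠N ≈ 0.00°
|D| = √(412² + 155²) ≈ 440.19, ∠D ≈ 20.62°
|T| = 1 / 440.19 ≈ 0.0022717
Gain = 20 log₁₀(0.0022717) ≈ -52.87 dB
∠T = 0.00° − 20.62° = -20.62°

-52.9 dB, -20.6°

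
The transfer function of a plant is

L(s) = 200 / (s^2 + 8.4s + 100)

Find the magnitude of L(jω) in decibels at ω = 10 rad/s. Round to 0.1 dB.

At s = jω = j10:
quadratic: (j10)² + 8.4·j10 + 100 = 0 + j84 → |·| ≈ 84, ∠ ≈ 90.00°
|L| = 200 / 84 ≈ 2.381
Gain = 20 log₁₀(2.381) ≈ 7.54 dB

7.5 dB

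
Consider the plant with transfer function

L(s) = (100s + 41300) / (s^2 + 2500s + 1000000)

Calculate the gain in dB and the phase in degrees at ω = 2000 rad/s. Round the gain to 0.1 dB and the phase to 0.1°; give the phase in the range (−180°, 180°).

-29.1 dB, -42.6°

Substitute s = j2000:
Numerator: 100(j2000) + 41300 = 41300 + j200000
Denominator: (j2000)^2 + 2500(j2000) + 1000000 = -3000000 + j5000000
|N| = √(41300² + 200000²) ≈ 2.0422e+05, ∠N ≈ 78.33°
|D| = √(3000000² + 5000000²) ≈ 5.831e+06, ∠D ≈ 120.96°
|L| = 2.0422e+05 / 5.831e+06 ≈ 0.035023
Gain = 20 log₁₀(0.035023) ≈ -29.11 dB
∠L = 78.33° − 120.96° = -42.63°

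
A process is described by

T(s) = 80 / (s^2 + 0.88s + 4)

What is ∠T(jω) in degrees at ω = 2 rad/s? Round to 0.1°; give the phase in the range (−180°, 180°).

-90.0°

At s = jω = j2:
quadratic: (j2)² + 0.88·j2 + 4 = 0 + j1.76 → |·| ≈ 1.76, ∠ ≈ 90.00°
∠T = 0.00° − 90.00° = -90.00°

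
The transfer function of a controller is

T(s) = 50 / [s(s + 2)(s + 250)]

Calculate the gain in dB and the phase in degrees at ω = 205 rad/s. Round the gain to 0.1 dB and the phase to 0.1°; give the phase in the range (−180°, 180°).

-108.7 dB, 141.2°

At s = jω = j205:
pole (s+2): 2 + j205 → |·| = √(2²+205²) = √42029 ≈ 205.01, ∠ = arctan(205/2) ≈ 89.44°
pole (s+250): 250 + j205 → |·| = √(250²+205²) = √104525 ≈ 323.3, ∠ = arctan(205/250) ≈ 39.35°
pole at origin: |s| = 205, ∠ = 90.00° (in denominator)
|T| = 50 / 1.3587e+07 ≈ 3.68e-06
Gain = 20 log₁₀(3.68e-06) ≈ -108.68 dB
∠T = 0.00° − 218.79° = -218.79° ≡ 141.21° (principal value)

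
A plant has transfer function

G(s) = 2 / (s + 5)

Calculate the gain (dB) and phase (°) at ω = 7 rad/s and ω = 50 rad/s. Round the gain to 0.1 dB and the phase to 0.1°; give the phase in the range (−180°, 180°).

ω = 7: -12.7 dB, -54.5°; ω = 50: -28.0 dB, -84.3°

Substitute s = j7:
Numerator: 2 = 2 + j0
Denominator: (j7) + 5 = 5 + j7
|N| = √(2² + 0²) ≈ 2, ∠N ≈ 0.00°
|D| = √(5² + 7²) ≈ 8.6023, ∠D ≈ 54.46°
|G| = 2 / 8.6023 ≈ 0.2325
Gain = 20 log₁₀(0.2325) ≈ -12.67 dB
∠G = 0.00° − 54.46° = -54.46°

Substitute s = j50:
Numerator: 2 = 2 + j0
Denominator: (j50) + 5 = 5 + j50
|N| = √(2² + 0²) ≈ 2, ∠N ≈ 0.00°
|D| = √(5² + 50²) ≈ 50.249, ∠D ≈ 84.29°
|G| = 2 / 50.249 ≈ 0.039802
Gain = 20 log₁₀(0.039802) ≈ -28.00 dB
∠G = 0.00° − 84.29° = -84.29°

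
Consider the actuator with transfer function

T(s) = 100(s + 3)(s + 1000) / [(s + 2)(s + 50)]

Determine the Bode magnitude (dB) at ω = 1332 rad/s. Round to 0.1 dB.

At s = jω = j1332:
zero (s+3): 3 + j1332 → |·| = √(3²+1332²) = √1774233 ≈ 1332, ∠ = arctan(1332/3) ≈ 89.87°
zero (s+1000): 1000 + j1332 → |·| = √(1000²+1332²) = √2774224 ≈ 1665.6, ∠ = arctan(1332/1000) ≈ 53.10°
pole (s+2): 2 + j1332 → |·| = √(2²+1332²) = √1774228 ≈ 1332, ∠ = arctan(1332/2) ≈ 89.91°
pole (s+50): 50 + j1332 → |·| = √(50²+1332²) = √1776724 ≈ 1332.9, ∠ = arctan(1332/50) ≈ 87.85°
|T| = 100 · 2.2186e+06 / 1.7754e+06 ≈ 124.96
Gain = 20 log₁₀(124.96) ≈ 41.94 dB

41.9 dB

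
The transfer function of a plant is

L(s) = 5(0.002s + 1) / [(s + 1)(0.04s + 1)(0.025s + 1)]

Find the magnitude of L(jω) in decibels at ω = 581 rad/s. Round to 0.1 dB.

At ω = 581 rad/s:
zero (1 + j581·0.002) = 1 + j1.162 → |·| ≈ 1.5331, ∠ ≈ 49.29°
pole (1 + j581·1) = 1 + j581 → |·| ≈ 581, ∠ ≈ 89.90°
pole (1 + j581·0.04) = 1 + j23.24 → |·| ≈ 23.262, ∠ ≈ 87.54°
pole (1 + j581·0.025) = 1 + j14.525 → |·| ≈ 14.559, ∠ ≈ 86.06°
|L| = 5 · 1.5331 / (581 · 23.262 · 14.559) ≈ 3.8957e-05
Gain = 20 log₁₀(3.8957e-05) ≈ -88.19 dB

-88.2 dB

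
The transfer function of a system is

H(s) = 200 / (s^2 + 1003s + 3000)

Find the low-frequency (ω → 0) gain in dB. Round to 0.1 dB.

-23.5 dB

H(0) = 200 / 3000 ≈ 0.066667
20 log₁₀(0.066667) ≈ -23.52 dB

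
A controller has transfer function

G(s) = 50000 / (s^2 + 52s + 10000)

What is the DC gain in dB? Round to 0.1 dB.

14.0 dB

G(0) = 50000 / 10000 = 5
20 log₁₀(5) ≈ 13.98 dB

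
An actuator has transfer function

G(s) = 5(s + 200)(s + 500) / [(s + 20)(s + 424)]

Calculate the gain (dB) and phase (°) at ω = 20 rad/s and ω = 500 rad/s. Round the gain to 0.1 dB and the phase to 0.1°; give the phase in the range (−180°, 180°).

At s = jω = j20:
zero (s+200): 200 + j20 → |·| = √(200²+20²) = √40400 ≈ 201, ∠ = arctan(20/200) ≈ 5.71°
zero (s+500): 500 + j20 → |·| = √(500²+20²) = √250400 ≈ 500.4, ∠ = arctan(20/500) ≈ 2.29°
pole (s+20): 20 + j20 → |·| = √(20²+20²) = √800 ≈ 28.284, ∠ = arctan(20/20) ≈ 45.00°
pole (s+424): 424 + j20 → |·| = √(424²+20²) = √180176 ≈ 424.47, ∠ = arctan(20/424) ≈ 2.70°
|G| = 5 · 1.0058e+05 / 12006 ≈ 41.887
Gain = 20 log₁₀(41.887) ≈ 32.44 dB
∠G = 8.00° − 47.70° = -39.70°

At s = jω = j500:
zero (s+200): 200 + j500 → |·| = √(200²+500²) = √290000 ≈ 538.52, ∠ = arctan(500/200) ≈ 68.20°
zero (s+500): 500 + j500 → |·| = √(500²+500²) = √500000 ≈ 707.11, ∠ = arctan(500/500) ≈ 45.00°
pole (s+20): 20 + j500 → |·| = √(20²+500²) = √250400 ≈ 500.4, ∠ = arctan(500/20) ≈ 87.71°
pole (s+424): 424 + j500 → |·| = √(424²+500²) = √429776 ≈ 655.57, ∠ = arctan(500/424) ≈ 49.70°
|G| = 5 · 3.8079e+05 / 3.2805e+05 ≈ 5.8038
Gain = 20 log₁₀(5.8038) ≈ 15.27 dB
∠G = 113.20° − 137.41° = -24.21°

ω = 20: 32.4 dB, -39.7°; ω = 500: 15.3 dB, -24.2°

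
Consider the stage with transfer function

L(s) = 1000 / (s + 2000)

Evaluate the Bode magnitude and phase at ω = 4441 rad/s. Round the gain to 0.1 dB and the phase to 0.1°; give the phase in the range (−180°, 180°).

-13.8 dB, -65.8°

Substitute s = j4441:
Numerator: 1000 = 1000 + j0
Denominator: (j4441) + 2000 = 2000 + j4441
|N| = √(1000² + 0²) ≈ 1000, ∠N ≈ 0.00°
|D| = √(2000² + 4441²) ≈ 4870.6, ∠D ≈ 65.76°
|L| = 1000 / 4870.6 ≈ 0.20531
Gain = 20 log₁₀(0.20531) ≈ -13.75 dB
∠L = 0.00° − 65.76° = -65.76°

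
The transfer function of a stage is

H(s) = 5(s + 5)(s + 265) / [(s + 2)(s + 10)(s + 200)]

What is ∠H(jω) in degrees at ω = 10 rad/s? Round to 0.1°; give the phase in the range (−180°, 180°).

-61.0°

At s = jω = j10:
zero (s+5): 5 + j10 → |·| = √(5²+10²) = √125 ≈ 11.18, ∠ = arctan(10/5) ≈ 63.43°
zero (s+265): 265 + j10 → |·| = √(265²+10²) = √70325 ≈ 265.19, ∠ = arctan(10/265) ≈ 2.16°
pole (s+2): 2 + j10 → |·| = √(2²+10²) = √104 ≈ 10.198, ∠ = arctan(10/2) ≈ 78.69°
pole (s+10): 10 + j10 → |·| = √(10²+10²) = √200 ≈ 14.142, ∠ = arctan(10/10) ≈ 45.00°
pole (s+200): 200 + j10 → |·| = √(200²+10²) = √40100 ≈ 200.25, ∠ = arctan(10/200) ≈ 2.86°
∠H = 65.59° − 126.55° = -60.96°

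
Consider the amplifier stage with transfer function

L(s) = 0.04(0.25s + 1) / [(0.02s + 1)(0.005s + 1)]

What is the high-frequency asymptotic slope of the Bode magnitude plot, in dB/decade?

Each pole contributes −20 dB/decade at high frequency; each zero contributes +20 dB/decade.
Net: 1 zero(s) − 2 pole(s) → -20 dB/decade.

-20 dB/decade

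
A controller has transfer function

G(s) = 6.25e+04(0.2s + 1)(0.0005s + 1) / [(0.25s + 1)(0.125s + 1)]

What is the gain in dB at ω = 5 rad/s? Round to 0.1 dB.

At ω = 5 rad/s:
zero (1 + j5·0.2) = 1 + j1 → |·| ≈ 1.4142, ∠ ≈ 45.00°
zero (1 + j5·0.0005) = 1 + j0.0025 → |·| ≈ 1, ∠ ≈ 0.14°
pole (1 + j5·0.25) = 1 + j1.25 → |·| ≈ 1.6008, ∠ ≈ 51.34°
pole (1 + j5·0.125) = 1 + j0.625 → |·| ≈ 1.1792, ∠ ≈ 32.01°
|G| = 6.25e+04 · 1.4142 · 1 / (1.6008 · 1.1792) ≈ 46824
Gain = 20 log₁₀(46824) ≈ 93.41 dB

93.4 dB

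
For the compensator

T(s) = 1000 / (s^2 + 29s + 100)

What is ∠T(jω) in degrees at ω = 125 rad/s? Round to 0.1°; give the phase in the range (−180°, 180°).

-166.9°

Substitute s = j125:
Numerator: 1000 = 1000 + j0
Denominator: (j125)^2 + 29(j125) + 100 = -15525 + j3625
|N| = √(1000² + 0²) ≈ 1000, ∠N ≈ 0.00°
|D| = √(15525² + 3625²) ≈ 15943, ∠D ≈ 166.86°
∠T = 0.00° − 166.86° = -166.86°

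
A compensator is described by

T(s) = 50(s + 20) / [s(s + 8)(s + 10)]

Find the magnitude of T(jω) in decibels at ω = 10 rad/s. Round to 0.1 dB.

At s = jω = j10:
zero (s+20): 20 + j10 → |·| = √(20²+10²) = √500 ≈ 22.361, ∠ = arctan(10/20) ≈ 26.57°
pole (s+8): 8 + j10 → |·| = √(8²+10²) = √164 ≈ 12.806, ∠ = arctan(10/8) ≈ 51.34°
pole (s+10): 10 + j10 → |·| = √(10²+10²) = √200 ≈ 14.142, ∠ = arctan(10/10) ≈ 45.00°
pole at origin: |s| = 10, ∠ = 90.00° (in denominator)
|T| = 50 · 22.361 / 1811 ≈ 0.61737
Gain = 20 log₁₀(0.61737) ≈ -4.19 dB

-4.2 dB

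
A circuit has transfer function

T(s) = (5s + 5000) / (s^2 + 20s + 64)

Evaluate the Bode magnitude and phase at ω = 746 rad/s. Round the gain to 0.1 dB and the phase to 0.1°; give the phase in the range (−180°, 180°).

-39.0 dB, -141.7°

Substitute s = j746:
Numerator: 5(j746) + 5000 = 5000 + j3730
Denominator: (j746)^2 + 20(j746) + 64 = -556452 + j14920
|N| = √(5000² + 3730²) ≈ 6238, ∠N ≈ 36.72°
|D| = √(556452² + 14920²) ≈ 5.5665e+05, ∠D ≈ 178.46°
|T| = 6238 / 5.5665e+05 ≈ 0.011206
Gain = 20 log₁₀(0.011206) ≈ -39.01 dB
∠T = 36.72° − 178.46° = -141.74°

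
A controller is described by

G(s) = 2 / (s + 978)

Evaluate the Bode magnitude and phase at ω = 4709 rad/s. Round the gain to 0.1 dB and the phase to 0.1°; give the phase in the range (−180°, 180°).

At s = jω = j4709:
pole (s+978): 978 + j4709 → |·| = √(978²+4709²) = √23131165 ≈ 4809.5, ∠ = arctan(4709/978) ≈ 78.27°
|G| = 2 / 4809.5 ≈ 0.00041584
Gain = 20 log₁₀(0.00041584) ≈ -67.62 dB
∠G = 0.00° − 78.27° = -78.27°

-67.6 dB, -78.3°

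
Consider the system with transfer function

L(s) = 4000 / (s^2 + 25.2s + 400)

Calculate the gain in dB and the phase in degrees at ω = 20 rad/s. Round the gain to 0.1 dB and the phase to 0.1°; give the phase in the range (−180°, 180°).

18.0 dB, -90.0°

At s = jω = j20:
quadratic: (j20)² + 25.2·j20 + 400 = 0 + j504 → |·| ≈ 504, ∠ ≈ 90.00°
|L| = 4000 / 504 ≈ 7.9365
Gain = 20 log₁₀(7.9365) ≈ 17.99 dB
∠L = 0.00° − 90.00° = -90.00°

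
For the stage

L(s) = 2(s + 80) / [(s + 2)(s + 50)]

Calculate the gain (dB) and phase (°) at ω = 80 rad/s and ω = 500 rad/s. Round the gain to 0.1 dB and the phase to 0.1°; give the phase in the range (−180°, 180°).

At s = jω = j80:
zero (s+80): 80 + j80 → |·| = √(80²+80²) = √12800 ≈ 113.14, ∠ = arctan(80/80) ≈ 45.00°
pole (s+2): 2 + j80 → |·| = √(2²+80²) = √6404 ≈ 80.025, ∠ = arctan(80/2) ≈ 88.57°
pole (s+50): 50 + j80 → |·| = √(50²+80²) = √8900 ≈ 94.34, ∠ = arctan(80/50) ≈ 57.99°
|L| = 2 · 113.14 / 7549.6 ≈ 0.029972
Gain = 20 log₁₀(0.029972) ≈ -30.47 dB
∠L = 45.00° − 146.56° = -101.56°

At s = jω = j500:
zero (s+80): 80 + j500 → |·| = √(80²+500²) = √256400 ≈ 506.36, ∠ = arctan(500/80) ≈ 80.91°
pole (s+2): 2 + j500 → |·| = √(2²+500²) = √250004 ≈ 500, ∠ = arctan(500/2) ≈ 89.77°
pole (s+50): 50 + j500 → |·| = √(50²+500²) = √252500 ≈ 502.49, ∠ = arctan(500/50) ≈ 84.29°
|L| = 2 · 506.36 / 2.5124e+05 ≈ 0.0040309
Gain = 20 log₁₀(0.0040309) ≈ -47.89 dB
∠L = 80.91° − 174.06° = -93.15°

ω = 80: -30.5 dB, -101.6°; ω = 500: -47.9 dB, -93.2°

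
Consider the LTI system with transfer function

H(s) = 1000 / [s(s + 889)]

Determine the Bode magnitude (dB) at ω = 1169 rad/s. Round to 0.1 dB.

At s = jω = j1169:
pole (s+889): 889 + j1169 → |·| = √(889²+1169²) = √2156882 ≈ 1468.6, ∠ = arctan(1169/889) ≈ 52.75°
pole at origin: |s| = 1169, ∠ = 90.00° (in denominator)
|H| = 1000 / 1.7168e+06 ≈ 0.00058248
Gain = 20 log₁₀(0.00058248) ≈ -64.69 dB

-64.7 dB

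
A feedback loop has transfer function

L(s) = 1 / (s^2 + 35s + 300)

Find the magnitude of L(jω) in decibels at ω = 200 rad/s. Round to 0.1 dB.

Substitute s = j200:
Numerator: 1 = 1 + j0
Denominator: (j200)^2 + 35(j200) + 300 = -39700 + j7000
|N| = √(1² + 0²) ≈ 1, ∠N ≈ 0.00°
|D| = √(39700² + 7000²) ≈ 40312, ∠D ≈ 170.00°
|L| = 1 / 40312 ≈ 2.4807e-05
Gain = 20 log₁₀(2.4807e-05) ≈ -92.11 dB

-92.1 dB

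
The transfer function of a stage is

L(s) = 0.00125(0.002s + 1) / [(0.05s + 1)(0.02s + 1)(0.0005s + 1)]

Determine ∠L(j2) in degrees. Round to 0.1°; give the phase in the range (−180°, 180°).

-7.8°

At ω = 2 rad/s:
zero (1 + j2·0.002) = 1 + j0.004 → |·| ≈ 1, ∠ ≈ 0.23°
pole (1 + j2·0.05) = 1 + j0.1 → |·| ≈ 1.005, ∠ ≈ 5.71°
pole (1 + j2·0.02) = 1 + j0.04 → |·| ≈ 1.0008, ∠ ≈ 2.29°
pole (1 + j2·0.0005) = 1 + j0.001 → |·| ≈ 1, ∠ ≈ 0.06°
∠L = (0.23°) − (5.71° + 2.29° + 0.06°) = -7.83°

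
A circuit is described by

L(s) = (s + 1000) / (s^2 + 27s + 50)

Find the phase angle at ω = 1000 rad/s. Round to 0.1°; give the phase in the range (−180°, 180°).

-133.5°

Substitute s = j1000:
Numerator: (j1000) + 1000 = 1000 + j1000
Denominator: (j1000)^2 + 27(j1000) + 50 = -999950 + j27000
|N| = √(1000² + 1000²) ≈ 1414.2, ∠N ≈ 45.00°
|D| = √(999950² + 27000²) ≈ 1.0003e+06, ∠D ≈ 178.45°
∠L = 45.00° − 178.45° = -133.45°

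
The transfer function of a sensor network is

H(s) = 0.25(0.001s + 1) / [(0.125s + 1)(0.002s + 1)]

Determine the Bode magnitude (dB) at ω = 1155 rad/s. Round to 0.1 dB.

At ω = 1155 rad/s:
zero (1 + j1155·0.001) = 1 + j1.155 → |·| ≈ 1.5278, ∠ ≈ 49.11°
pole (1 + j1155·0.125) = 1 + j144.375 → |·| ≈ 144.38, ∠ ≈ 89.60°
pole (1 + j1155·0.002) = 1 + j2.31 → |·| ≈ 2.5172, ∠ ≈ 66.59°
|H| = 0.25 · 1.5278 / (144.38 · 2.5172) ≈ 0.0010509
Gain = 20 log₁₀(0.0010509) ≈ -59.57 dB

-59.6 dB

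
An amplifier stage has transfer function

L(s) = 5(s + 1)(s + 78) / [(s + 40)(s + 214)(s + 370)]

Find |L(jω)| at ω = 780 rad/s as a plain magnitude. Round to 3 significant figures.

0.00561

At s = jω = j780:
zero (s+1): 1 + j780 → |·| = √(1²+780²) = √608401 ≈ 780, ∠ = arctan(780/1) ≈ 89.93°
zero (s+78): 78 + j780 → |·| = √(78²+780²) = √614484 ≈ 783.89, ∠ = arctan(780/78) ≈ 84.29°
pole (s+40): 40 + j780 → |·| = √(40²+780²) = √610000 ≈ 781.02, ∠ = arctan(780/40) ≈ 87.06°
pole (s+214): 214 + j780 → |·| = √(214²+780²) = √654196 ≈ 808.82, ∠ = arctan(780/214) ≈ 74.66°
pole (s+370): 370 + j780 → |·| = √(370²+780²) = √745300 ≈ 863.31, ∠ = arctan(780/370) ≈ 64.62°
|L| = 5 · 6.1143e+05 / 5.4536e+08 ≈ 0.0056057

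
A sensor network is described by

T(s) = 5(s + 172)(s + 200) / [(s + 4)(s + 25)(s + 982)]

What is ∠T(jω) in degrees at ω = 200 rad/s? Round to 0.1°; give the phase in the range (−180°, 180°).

-88.9°

At s = jω = j200:
zero (s+172): 172 + j200 → |·| = √(172²+200²) = √69584 ≈ 263.79, ∠ = arctan(200/172) ≈ 49.30°
zero (s+200): 200 + j200 → |·| = √(200²+200²) = √80000 ≈ 282.84, ∠ = arctan(200/200) ≈ 45.00°
pole (s+4): 4 + j200 → |·| = √(4²+200²) = √40016 ≈ 200.04, ∠ = arctan(200/4) ≈ 88.85°
pole (s+25): 25 + j200 → |·| = √(25²+200²) = √40625 ≈ 201.56, ∠ = arctan(200/25) ≈ 82.87°
pole (s+982): 982 + j200 → |·| = √(982²+200²) = √1004324 ≈ 1002.2, ∠ = arctan(200/982) ≈ 11.51°
∠T = 94.30° − 183.23° = -88.93°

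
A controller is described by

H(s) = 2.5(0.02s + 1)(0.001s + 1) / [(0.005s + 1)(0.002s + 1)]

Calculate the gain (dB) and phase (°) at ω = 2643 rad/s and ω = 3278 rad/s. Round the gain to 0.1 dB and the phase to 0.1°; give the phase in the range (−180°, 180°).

At ω = 2643 rad/s:
zero (1 + j2643·0.02) = 1 + j52.86 → |·| ≈ 52.869, ∠ ≈ 88.92°
zero (1 + j2643·0.001) = 1 + j2.643 → |·| ≈ 2.8259, ∠ ≈ 69.28°
pole (1 + j2643·0.005) = 1 + j13.215 → |·| ≈ 13.253, ∠ ≈ 85.67°
pole (1 + j2643·0.002) = 1 + j5.286 → |·| ≈ 5.3798, ∠ ≈ 79.29°
|H| = 2.5 · 52.869 · 2.8259 / (13.253 · 5.3798) ≈ 5.2386
Gain = 20 log₁₀(5.2386) ≈ 14.38 dB
∠H = (88.92° + 69.28°) − (85.67° + 79.29°) = -6.76°

At ω = 3278 rad/s:
zero (1 + j3278·0.02) = 1 + j65.56 → |·| ≈ 65.568, ∠ ≈ 89.13°
zero (1 + j3278·0.001) = 1 + j3.278 → |·| ≈ 3.4271, ∠ ≈ 73.03°
pole (1 + j3278·0.005) = 1 + j16.39 → |·| ≈ 16.42, ∠ ≈ 86.51°
pole (1 + j3278·0.002) = 1 + j6.556 → |·| ≈ 6.6318, ∠ ≈ 81.33°
|H| = 2.5 · 65.568 · 3.4271 / (16.42 · 6.6318) ≈ 5.1589
Gain = 20 log₁₀(5.1589) ≈ 14.25 dB
∠H = (89.13° + 73.03°) − (86.51° + 81.33°) = -5.68°

ω = 2643: 14.4 dB, -6.8°; ω = 3278: 14.3 dB, -5.7°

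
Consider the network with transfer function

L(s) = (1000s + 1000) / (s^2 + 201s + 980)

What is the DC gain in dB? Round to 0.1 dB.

0.2 dB

L(0) = 1000 / 980 ≈ 1.0204
20 log₁₀(1.0204) ≈ 0.18 dB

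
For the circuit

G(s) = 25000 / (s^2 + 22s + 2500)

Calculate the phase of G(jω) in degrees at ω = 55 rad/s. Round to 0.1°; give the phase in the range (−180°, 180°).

At s = jω = j55:
quadratic: (j55)² + 22·j55 + 2500 = -525 + j1210 → |·| ≈ 1319, ∠ ≈ 113.46°
∠G = 0.00° − 113.46° = -113.46°

-113.5°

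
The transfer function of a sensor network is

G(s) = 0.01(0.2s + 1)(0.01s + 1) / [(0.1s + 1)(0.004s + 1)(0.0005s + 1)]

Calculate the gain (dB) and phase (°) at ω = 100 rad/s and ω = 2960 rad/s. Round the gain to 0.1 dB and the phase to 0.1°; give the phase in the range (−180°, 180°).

ω = 100: -31.7 dB, 23.2°; ω = 2960: -31.1 dB, -53.0°

At ω = 100 rad/s:
zero (1 + j100·0.2) = 1 + j20 → |·| ≈ 20.025, ∠ ≈ 87.14°
zero (1 + j100·0.01) = 1 + j1 → |·| ≈ 1.4142, ∠ ≈ 45.00°
pole (1 + j100·0.1) = 1 + j10 → |·| ≈ 10.05, ∠ ≈ 84.29°
pole (1 + j100·0.004) = 1 + j0.4 → |·| ≈ 1.077, ∠ ≈ 21.80°
pole (1 + j100·0.0005) = 1 + j0.05 → |·| ≈ 1.0012, ∠ ≈ 2.86°
|G| = 0.01 · 20.025 · 1.4142 / (10.05 · 1.077 · 1.0012) ≈ 0.026132
Gain = 20 log₁₀(0.026132) ≈ -31.66 dB
∠G = (87.14° + 45.00°) − (84.29° + 21.80° + 2.86°) = 23.19°

At ω = 2960 rad/s:
zero (1 + j2960·0.2) = 1 + j592 → |·| ≈ 592, ∠ ≈ 89.90°
zero (1 + j2960·0.01) = 1 + j29.6 → |·| ≈ 29.617, ∠ ≈ 88.07°
pole (1 + j2960·0.1) = 1 + j296 → |·| ≈ 296, ∠ ≈ 89.81°
pole (1 + j2960·0.004) = 1 + j11.84 → |·| ≈ 11.882, ∠ ≈ 85.17°
pole (1 + j2960·0.0005) = 1 + j1.48 → |·| ≈ 1.7862, ∠ ≈ 55.95°
|G| = 0.01 · 592 · 29.617 / (296 · 11.882 · 1.7862) ≈ 0.027909
Gain = 20 log₁₀(0.027909) ≈ -31.09 dB
∠G = (89.90° + 88.07°) − (89.81° + 85.17° + 55.95°) = -52.96°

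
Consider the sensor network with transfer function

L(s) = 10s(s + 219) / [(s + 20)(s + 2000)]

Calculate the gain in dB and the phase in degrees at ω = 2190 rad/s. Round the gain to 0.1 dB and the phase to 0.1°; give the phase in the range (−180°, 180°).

At s = jω = j2190:
zero (s+219): 219 + j2190 → |·| = √(219²+2190²) = √4844061 ≈ 2200.9, ∠ = arctan(2190/219) ≈ 84.29°
zero at origin: s = j2190 → |·| = 2190, ∠ = 90.00°
pole (s+20): 20 + j2190 → |·| = √(20²+2190²) = √4796500 ≈ 2190.1, ∠ = arctan(2190/20) ≈ 89.48°
pole (s+2000): 2000 + j2190 → |·| = √(2000²+2190²) = √8796100 ≈ 2965.8, ∠ = arctan(2190/2000) ≈ 47.60°
|L| = 10 · 4.82e+06 / 6.4954e+06 ≈ 7.4206
Gain = 20 log₁₀(7.4206) ≈ 17.41 dB
∠L = 174.29° − 137.08° = 37.21°

17.4 dB, 37.2°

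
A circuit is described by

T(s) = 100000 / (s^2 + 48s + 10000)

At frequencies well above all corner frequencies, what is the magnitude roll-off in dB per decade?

Each pole contributes −20 dB/decade at high frequency; each zero contributes +20 dB/decade.
Net: 0 zero(s) − 2 pole(s) → -40 dB/decade.

-40 dB/decade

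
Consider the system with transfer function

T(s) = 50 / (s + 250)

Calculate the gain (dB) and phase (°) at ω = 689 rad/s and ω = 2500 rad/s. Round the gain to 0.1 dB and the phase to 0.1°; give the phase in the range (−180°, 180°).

ω = 689: -23.3 dB, -70.1°; ω = 2500: -34.0 dB, -84.3°

Substitute s = j689:
Numerator: 50 = 50 + j0
Denominator: (j689) + 250 = 250 + j689
|N| = √(50² + 0²) ≈ 50, ∠N ≈ 0.00°
|D| = √(250² + 689²) ≈ 732.95, ∠D ≈ 70.06°
|T| = 50 / 732.95 ≈ 0.068217
Gain = 20 log₁₀(0.068217) ≈ -23.32 dB
∠T = 0.00° − 70.06° = -70.06°

Substitute s = j2500:
Numerator: 50 = 50 + j0
Denominator: (j2500) + 250 = 250 + j2500
|N| = √(50² + 0²) ≈ 50, ∠N ≈ 0.00°
|D| = √(250² + 2500²) ≈ 2512.5, ∠D ≈ 84.29°
|T| = 50 / 2512.5 ≈ 0.0199
Gain = 20 log₁₀(0.0199) ≈ -34.02 dB
∠T = 0.00° − 84.29° = -84.29°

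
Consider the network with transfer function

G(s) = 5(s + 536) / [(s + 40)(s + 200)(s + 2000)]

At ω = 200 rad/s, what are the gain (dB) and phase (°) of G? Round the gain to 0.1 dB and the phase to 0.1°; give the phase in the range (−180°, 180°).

-92.2 dB, -108.9°

At s = jω = j200:
zero (s+536): 536 + j200 → |·| = √(536²+200²) = √327296 ≈ 572.1, ∠ = arctan(200/536) ≈ 20.46°
pole (s+40): 40 + j200 → |·| = √(40²+200²) = √41600 ≈ 203.96, ∠ = arctan(200/40) ≈ 78.69°
pole (s+200): 200 + j200 → |·| = √(200²+200²) = √80000 ≈ 282.84, ∠ = arctan(200/200) ≈ 45.00°
pole (s+2000): 2000 + j200 → |·| = √(2000²+200²) = √4040000 ≈ 2010, ∠ = arctan(200/2000) ≈ 5.71°
|G| = 5 · 572.1 / 1.1595e+08 ≈ 2.467e-05
Gain = 20 log₁₀(2.467e-05) ≈ -92.16 dB
∠G = 20.46° − 129.40° = -108.94°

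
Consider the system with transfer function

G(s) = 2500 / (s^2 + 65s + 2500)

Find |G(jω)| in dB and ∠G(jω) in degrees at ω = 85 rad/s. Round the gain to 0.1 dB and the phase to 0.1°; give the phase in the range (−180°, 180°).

At s = jω = j85:
quadratic: (j85)² + 65·j85 + 2500 = -4725 + j5525 → |·| ≈ 7269.9, ∠ ≈ 130.54°
|G| = 2500 / 7269.9 ≈ 0.34388
Gain = 20 log₁₀(0.34388) ≈ -9.27 dB
∠G = 0.00° − 130.54° = -130.54°

-9.3 dB, -130.5°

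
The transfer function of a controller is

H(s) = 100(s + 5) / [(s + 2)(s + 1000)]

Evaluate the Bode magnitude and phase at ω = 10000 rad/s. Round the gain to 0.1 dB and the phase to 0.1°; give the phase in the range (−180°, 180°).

At s = jω = j10000:
zero (s+5): 5 + j10000 → |·| = √(5²+10000²) = √100000025 ≈ 10000, ∠ = arctan(10000/5) ≈ 89.97°
pole (s+2): 2 + j10000 → |·| = √(2²+10000²) = √100000004 ≈ 10000, ∠ = arctan(10000/2) ≈ 89.99°
pole (s+1000): 1000 + j10000 → |·| = √(1000²+10000²) = √101000000 ≈ 10050, ∠ = arctan(10000/1000) ≈ 84.29°
|H| = 100 · 10000 / 1.005e+08 ≈ 0.0099502
Gain = 20 log₁₀(0.0099502) ≈ -40.04 dB
∠H = 89.97° − 174.28° = -84.31°

-40.0 dB, -84.3°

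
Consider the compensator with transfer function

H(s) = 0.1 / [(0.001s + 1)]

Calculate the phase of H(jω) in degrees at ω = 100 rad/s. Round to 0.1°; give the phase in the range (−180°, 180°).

At ω = 100 rad/s:
pole (1 + j100·0.001) = 1 + j0.1 → |·| ≈ 1.005, ∠ ≈ 5.71°
∠H = (0°) − (5.71°) = -5.71°

-5.7°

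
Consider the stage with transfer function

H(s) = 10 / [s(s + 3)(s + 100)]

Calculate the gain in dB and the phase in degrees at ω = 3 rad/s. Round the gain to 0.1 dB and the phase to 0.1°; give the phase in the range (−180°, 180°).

-42.1 dB, -136.7°

At s = jω = j3:
pole (s+3): 3 + j3 → |·| = √(3²+3²) = √18 ≈ 4.2426, ∠ = arctan(3/3) ≈ 45.00°
pole (s+100): 100 + j3 → |·| = √(100²+3²) = √10009 ≈ 100.04, ∠ = arctan(3/100) ≈ 1.72°
pole at origin: |s| = 3, ∠ = 90.00° (in denominator)
|H| = 10 / 1273.3 ≈ 0.0078536
Gain = 20 log₁₀(0.0078536) ≈ -42.10 dB
∠H = 0.00° − 136.72° = -136.72°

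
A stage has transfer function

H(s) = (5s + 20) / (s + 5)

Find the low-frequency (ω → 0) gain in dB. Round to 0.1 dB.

H(0) = 20 / 5 = 4
20 log₁₀(4) ≈ 12.04 dB

12.0 dB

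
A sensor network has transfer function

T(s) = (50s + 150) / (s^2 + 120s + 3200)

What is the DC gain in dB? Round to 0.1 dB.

T(0) = 150 / 3200 = 0.046875
20 log₁₀(0.046875) ≈ -26.58 dB

-26.6 dB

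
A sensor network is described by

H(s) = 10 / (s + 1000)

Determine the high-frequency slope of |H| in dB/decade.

Each pole contributes −20 dB/decade at high frequency; each zero contributes +20 dB/decade.
Net: 0 zero(s) − 1 pole(s) → -20 dB/decade.

-20 dB/decade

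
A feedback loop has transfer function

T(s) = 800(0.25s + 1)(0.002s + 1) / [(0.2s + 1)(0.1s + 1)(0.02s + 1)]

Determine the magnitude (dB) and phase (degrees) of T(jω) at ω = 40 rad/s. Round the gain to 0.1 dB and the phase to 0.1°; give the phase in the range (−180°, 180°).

At ω = 40 rad/s:
zero (1 + j40·0.25) = 1 + j10 → |·| ≈ 10.05, ∠ ≈ 84.29°
zero (1 + j40·0.002) = 1 + j0.08 → |·| ≈ 1.0032, ∠ ≈ 4.57°
pole (1 + j40·0.2) = 1 + j8 → |·| ≈ 8.0623, ∠ ≈ 82.87°
pole (1 + j40·0.1) = 1 + j4 → |·| ≈ 4.1231, ∠ ≈ 75.96°
pole (1 + j40·0.02) = 1 + j0.8 → |·| ≈ 1.2806, ∠ ≈ 38.66°
|T| = 800 · 10.05 · 1.0032 / (8.0623 · 4.1231 · 1.2806) ≈ 189.47
Gain = 20 log₁₀(189.47) ≈ 45.55 dB
∠T = (84.29° + 4.57°) − (82.87° + 75.96° + 38.66°) = -108.63°

45.6 dB, -108.6°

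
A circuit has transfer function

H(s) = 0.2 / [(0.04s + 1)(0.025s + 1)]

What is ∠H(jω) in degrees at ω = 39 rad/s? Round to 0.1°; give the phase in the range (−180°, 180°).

At ω = 39 rad/s:
pole (1 + j39·0.04) = 1 + j1.56 → |·| ≈ 1.853, ∠ ≈ 57.34°
pole (1 + j39·0.025) = 1 + j0.975 → |·| ≈ 1.3966, ∠ ≈ 44.27°
∠H = (0°) − (57.34° + 44.27°) = -101.61°

-101.6°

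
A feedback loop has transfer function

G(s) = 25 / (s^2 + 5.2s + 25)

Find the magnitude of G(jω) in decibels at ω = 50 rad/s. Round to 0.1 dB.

-40.0 dB

At s = jω = j50:
quadratic: (j50)² + 5.2·j50 + 25 = -2475 + j260 → |·| ≈ 2488.6, ∠ ≈ 174.00°
|G| = 25 / 2488.6 ≈ 0.010046
Gain = 20 log₁₀(0.010046) ≈ -39.96 dB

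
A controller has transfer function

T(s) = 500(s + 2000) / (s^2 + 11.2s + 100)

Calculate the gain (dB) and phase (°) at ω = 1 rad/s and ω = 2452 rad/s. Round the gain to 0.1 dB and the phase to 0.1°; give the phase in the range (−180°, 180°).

At s = jω = j1:
zero (s+2000): 2000 + j1 → |·| = √(2000²+1²) = √4000001 ≈ 2000, ∠ = arctan(1/2000) ≈ 0.03°
quadratic: (j1)² + 11.2·j1 + 100 = 99 + j11.2 → |·| ≈ 99.632, ∠ ≈ 6.45°
|T| = 500 · 2000 / 99.632 ≈ 10037
Gain = 20 log₁₀(10037) ≈ 80.03 dB
∠T = 0.03° − 6.45° = -6.42°

At s = jω = j2452:
zero (s+2000): 2000 + j2452 → |·| = √(2000²+2452²) = √10012304 ≈ 3164.2, ∠ = arctan(2452/2000) ≈ 50.80°
quadratic: (j2452)² + 11.2·j2452 + 100 = -6012204 + j27462.4 → |·| ≈ 6.0123e+06, ∠ ≈ 179.74°
|T| = 500 · 3164.2 / 6.0123e+06 ≈ 0.26314
Gain = 20 log₁₀(0.26314) ≈ -11.60 dB
∠T = 50.80° − 179.74° = -128.94°

ω = 1: 80.0 dB, -6.4°; ω = 2452: -11.6 dB, -128.9°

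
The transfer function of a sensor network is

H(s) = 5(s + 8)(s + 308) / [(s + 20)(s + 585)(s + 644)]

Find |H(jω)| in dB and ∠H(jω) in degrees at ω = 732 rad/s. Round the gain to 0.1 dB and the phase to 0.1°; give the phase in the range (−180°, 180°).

At s = jω = j732:
zero (s+8): 8 + j732 → |·| = √(8²+732²) = √535888 ≈ 732.04, ∠ = arctan(732/8) ≈ 89.37°
zero (s+308): 308 + j732 → |·| = √(308²+732²) = √630688 ≈ 794.16, ∠ = arctan(732/308) ≈ 67.18°
pole (s+20): 20 + j732 → |·| = √(20²+732²) = √536224 ≈ 732.27, ∠ = arctan(732/20) ≈ 88.43°
pole (s+585): 585 + j732 → |·| = √(585²+732²) = √878049 ≈ 937.04, ∠ = arctan(732/585) ≈ 51.37°
pole (s+644): 644 + j732 → |·| = √(644²+732²) = √950560 ≈ 974.97, ∠ = arctan(732/644) ≈ 48.66°
|H| = 5 · 5.8136e+05 / 6.6899e+08 ≈ 0.0043451
Gain = 20 log₁₀(0.0043451) ≈ -47.24 dB
∠H = 156.55° − 188.46° = -31.91°

-47.2 dB, -31.9°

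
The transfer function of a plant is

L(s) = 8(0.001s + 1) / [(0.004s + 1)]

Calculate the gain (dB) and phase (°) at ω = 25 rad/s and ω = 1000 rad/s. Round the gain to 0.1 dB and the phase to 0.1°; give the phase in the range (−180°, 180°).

ω = 25: 18.0 dB, -4.3°; ω = 1000: 8.8 dB, -31.0°

At ω = 25 rad/s:
zero (1 + j25·0.001) = 1 + j0.025 → |·| ≈ 1.0003, ∠ ≈ 1.43°
pole (1 + j25·0.004) = 1 + j0.1 → |·| ≈ 1.005, ∠ ≈ 5.71°
|L| = 8 · 1.0003 / (1.005) ≈ 7.9626
Gain = 20 log₁₀(7.9626) ≈ 18.02 dB
∠L = (1.43°) − (5.71°) = -4.28°

At ω = 1000 rad/s:
zero (1 + j1000·0.001) = 1 + j1 → |·| ≈ 1.4142, ∠ ≈ 45.00°
pole (1 + j1000·0.004) = 1 + j4 → |·| ≈ 4.1231, ∠ ≈ 75.96°
|L| = 8 · 1.4142 / (4.1231) ≈ 2.744
Gain = 20 log₁₀(2.744) ≈ 8.77 dB
∠L = (45.00°) − (75.96°) = -30.96°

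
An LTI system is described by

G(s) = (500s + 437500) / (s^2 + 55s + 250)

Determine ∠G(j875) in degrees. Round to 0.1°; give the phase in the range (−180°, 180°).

-131.4°

Substitute s = j875:
Numerator: 500(j875) + 437500 = 437500 + j437500
Denominator: (j875)^2 + 55(j875) + 250 = -765375 + j48125
|N| = √(437500² + 437500²) ≈ 6.1872e+05, ∠N ≈ 45.00°
|D| = √(765375² + 48125²) ≈ 7.6689e+05, ∠D ≈ 176.40°
∠G = 45.00° − 176.40° = -131.40°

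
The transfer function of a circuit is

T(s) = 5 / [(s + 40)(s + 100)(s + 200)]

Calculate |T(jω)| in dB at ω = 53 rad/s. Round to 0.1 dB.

-109.9 dB

At s = jω = j53:
pole (s+40): 40 + j53 → |·| = √(40²+53²) = √4409 ≈ 66.4, ∠ = arctan(53/40) ≈ 52.96°
pole (s+100): 100 + j53 → |·| = √(100²+53²) = √12809 ≈ 113.18, ∠ = arctan(53/100) ≈ 27.92°
pole (s+200): 200 + j53 → |·| = √(200²+53²) = √42809 ≈ 206.9, ∠ = arctan(53/200) ≈ 14.84°
|T| = 5 / 1.5549e+06 ≈ 3.2156e-06
Gain = 20 log₁₀(3.2156e-06) ≈ -109.85 dB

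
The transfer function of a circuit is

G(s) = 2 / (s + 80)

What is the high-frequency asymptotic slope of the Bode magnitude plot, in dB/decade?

-20 dB/decade

Each pole contributes −20 dB/decade at high frequency; each zero contributes +20 dB/decade.
Net: 0 zero(s) − 1 pole(s) → -20 dB/decade.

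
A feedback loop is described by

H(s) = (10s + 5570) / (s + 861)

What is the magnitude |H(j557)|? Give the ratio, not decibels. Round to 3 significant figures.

7.68

Substitute s = j557:
Numerator: 10(j557) + 5570 = 5570 + j5570
Denominator: (j557) + 861 = 861 + j557
|N| = √(5570² + 5570²) ≈ 7877.2, ∠N ≈ 45.00°
|D| = √(861² + 557²) ≈ 1025.5, ∠D ≈ 32.90°
|H| = 7877.2 / 1025.5 ≈ 7.6813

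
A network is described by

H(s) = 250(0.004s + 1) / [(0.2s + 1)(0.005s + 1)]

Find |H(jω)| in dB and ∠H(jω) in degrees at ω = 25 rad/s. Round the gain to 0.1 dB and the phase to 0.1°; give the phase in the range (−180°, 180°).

At ω = 25 rad/s:
zero (1 + j25·0.004) = 1 + j0.1 → |·| ≈ 1.005, ∠ ≈ 5.71°
pole (1 + j25·0.2) = 1 + j5 → |·| ≈ 5.099, ∠ ≈ 78.69°
pole (1 + j25·0.005) = 1 + j0.125 → |·| ≈ 1.0078, ∠ ≈ 7.13°
|H| = 250 · 1.005 / (5.099 · 1.0078) ≈ 48.893
Gain = 20 log₁₀(48.893) ≈ 33.78 dB
∠H = (5.71°) − (78.69° + 7.13°) = -80.11°

33.8 dB, -80.1°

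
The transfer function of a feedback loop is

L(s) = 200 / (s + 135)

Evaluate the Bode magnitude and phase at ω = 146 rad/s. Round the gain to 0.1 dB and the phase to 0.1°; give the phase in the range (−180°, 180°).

Substitute s = j146:
Numerator: 200 = 200 + j0
Denominator: (j146) + 135 = 135 + j146
|N| = √(200² + 0²) ≈ 200, ∠N ≈ 0.00°
|D| = √(135² + 146²) ≈ 198.85, ∠D ≈ 47.24°
|L| = 200 / 198.85 ≈ 1.0058
Gain = 20 log₁₀(1.0058) ≈ 0.05 dB
∠L = 0.00° − 47.24° = -47.24°

0.1 dB, -47.2°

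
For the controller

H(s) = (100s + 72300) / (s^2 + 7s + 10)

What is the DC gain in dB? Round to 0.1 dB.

77.2 dB

H(0) = 72300 / 10 = 7230
20 log₁₀(7230) ≈ 77.18 dB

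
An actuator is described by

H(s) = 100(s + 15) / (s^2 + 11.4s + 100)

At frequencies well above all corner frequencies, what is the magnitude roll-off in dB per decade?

Each pole contributes −20 dB/decade at high frequency; each zero contributes +20 dB/decade.
Net: 1 zero(s) − 2 pole(s) → -20 dB/decade.

-20 dB/decade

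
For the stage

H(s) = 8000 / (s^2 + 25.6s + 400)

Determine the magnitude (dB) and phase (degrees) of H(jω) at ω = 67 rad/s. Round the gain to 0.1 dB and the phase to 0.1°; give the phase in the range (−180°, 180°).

5.1 dB, -157.2°

At s = jω = j67:
quadratic: (j67)² + 25.6·j67 + 400 = -4089 + j1715.2 → |·| ≈ 4434.2, ∠ ≈ 157.24°
|H| = 8000 / 4434.2 ≈ 1.8042
Gain = 20 log₁₀(1.8042) ≈ 5.13 dB
∠H = 0.00° − 157.24° = -157.24°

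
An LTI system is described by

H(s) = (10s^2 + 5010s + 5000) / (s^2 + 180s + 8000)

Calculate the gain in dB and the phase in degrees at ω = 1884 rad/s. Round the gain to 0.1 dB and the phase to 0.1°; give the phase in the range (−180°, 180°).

Substitute s = j1884:
Numerator: 10(j1884)^2 + 5010(j1884) + 5000 = -35489560 + j9438840
Denominator: (j1884)^2 + 180(j1884) + 8000 = -3541456 + j339120
|N| = √(35489560² + 9438840²) ≈ 3.6723e+07, ∠N ≈ 165.11°
|D| = √(3541456² + 339120²) ≈ 3.5577e+06, ∠D ≈ 174.53°
|H| = 3.6723e+07 / 3.5577e+06 ≈ 10.322
Gain = 20 log₁₀(10.322) ≈ 20.28 dB
∠H = 165.11° − 174.53° = -9.42°

20.3 dB, -9.4°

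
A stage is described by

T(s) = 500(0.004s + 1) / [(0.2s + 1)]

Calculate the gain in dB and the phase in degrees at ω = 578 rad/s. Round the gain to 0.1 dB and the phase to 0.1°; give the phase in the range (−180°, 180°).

20.7 dB, -22.9°

At ω = 578 rad/s:
zero (1 + j578·0.004) = 1 + j2.312 → |·| ≈ 2.519, ∠ ≈ 66.61°
pole (1 + j578·0.2) = 1 + j115.6 → |·| ≈ 115.6, ∠ ≈ 89.50°
|T| = 500 · 2.519 / (115.6) ≈ 10.895
Gain = 20 log₁₀(10.895) ≈ 20.74 dB
∠T = (66.61°) − (89.50°) = -22.89°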